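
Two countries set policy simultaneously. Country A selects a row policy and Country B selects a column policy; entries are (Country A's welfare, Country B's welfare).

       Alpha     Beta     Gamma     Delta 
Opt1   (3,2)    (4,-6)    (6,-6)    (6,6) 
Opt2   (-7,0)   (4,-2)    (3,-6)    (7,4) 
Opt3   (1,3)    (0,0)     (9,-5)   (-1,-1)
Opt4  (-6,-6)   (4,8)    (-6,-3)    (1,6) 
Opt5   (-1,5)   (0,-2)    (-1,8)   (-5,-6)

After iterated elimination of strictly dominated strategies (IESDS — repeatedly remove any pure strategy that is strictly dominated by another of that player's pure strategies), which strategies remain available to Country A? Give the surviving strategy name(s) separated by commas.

For Country A, Opt1 strictly dominates Opt5 on the remaining columns (Alpha: 3>-1, Beta: 4>0, Gamma: 6>-1, Delta: 6>-5); eliminate Opt5.
For Country B, Delta strictly dominates Gamma on the remaining rows (Opt1: 6>-6, Opt2: 4>-6, Opt3: -1>-5, Opt4: 6>-3); eliminate Gamma.
Country A's strategy Opt3 is strictly dominated by Opt1 (Alpha: 3>1, Beta: 4>0, Delta: 6>-1) and is removed.
For Country B, Delta strictly dominates Alpha on the remaining rows (Opt1: 6>2, Opt2: 4>0, Opt4: 6>-6); eliminate Alpha.
Among the remaining strategies, none is strictly dominated by another pure strategy of the same player, so the elimination stops.
Surviving strategies — Country A: {Opt1, Opt2, Opt4}; Country B: {Beta, Delta}.

Opt1, Opt2, Opt4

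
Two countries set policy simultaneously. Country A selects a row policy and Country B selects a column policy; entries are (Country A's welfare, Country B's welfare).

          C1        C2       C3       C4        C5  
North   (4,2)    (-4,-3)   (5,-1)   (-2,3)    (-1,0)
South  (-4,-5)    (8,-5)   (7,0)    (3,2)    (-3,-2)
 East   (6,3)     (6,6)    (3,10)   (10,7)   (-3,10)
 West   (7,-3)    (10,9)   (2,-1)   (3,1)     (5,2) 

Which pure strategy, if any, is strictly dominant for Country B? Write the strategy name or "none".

C1 fails to dominate C2 at South (-5=-5).
C2 fails to dominate C1 at North (-3<2).
C3 fails to dominate C1 at North (-1<2).
C4 fails to dominate C2 at West (1<9).
C5 fails to dominate C1 at North (0<2).
No single strategy dominates all the others.

none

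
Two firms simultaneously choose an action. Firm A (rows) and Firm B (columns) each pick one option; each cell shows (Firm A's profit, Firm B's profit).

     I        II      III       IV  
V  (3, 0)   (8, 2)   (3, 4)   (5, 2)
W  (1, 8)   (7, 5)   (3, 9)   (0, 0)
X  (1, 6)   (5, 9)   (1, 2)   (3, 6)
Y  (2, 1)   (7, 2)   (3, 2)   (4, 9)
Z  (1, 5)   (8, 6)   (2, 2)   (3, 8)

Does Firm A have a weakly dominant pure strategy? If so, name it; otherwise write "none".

V

V vs W: I: 3>1, II: 8>7, III: 3=3, IV: 5>0.
V vs X: I: 3>1, II: 8>5, III: 3>1, IV: 5>3.
V vs Y: I: 3>2, II: 8>7, III: 3=3, IV: 5>4.
V vs Z: I: 3>1, II: 8=8, III: 3>2, IV: 5>3.
V is at least as good as every other strategy against every opponent action, so it is weakly dominant.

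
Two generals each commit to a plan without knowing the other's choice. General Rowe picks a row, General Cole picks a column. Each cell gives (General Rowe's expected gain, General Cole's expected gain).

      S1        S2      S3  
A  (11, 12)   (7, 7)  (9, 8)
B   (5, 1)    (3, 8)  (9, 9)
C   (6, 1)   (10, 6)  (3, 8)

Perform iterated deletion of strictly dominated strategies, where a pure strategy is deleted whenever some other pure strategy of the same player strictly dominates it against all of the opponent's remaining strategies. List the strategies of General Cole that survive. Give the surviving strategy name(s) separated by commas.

S1, S3

For General Cole, S3 strictly dominates S2 on the remaining rows (A: 8>7, B: 9>8, C: 8>6); eliminate S2.
Row C is eliminated: A beats it against every remaining column (S1: 11>6, S3: 9>3).
Among the remaining strategies, none is strictly dominated by another pure strategy of the same player, so the elimination stops.
Surviving strategies — General Rowe: {A, B}; General Cole: {S1, S3}.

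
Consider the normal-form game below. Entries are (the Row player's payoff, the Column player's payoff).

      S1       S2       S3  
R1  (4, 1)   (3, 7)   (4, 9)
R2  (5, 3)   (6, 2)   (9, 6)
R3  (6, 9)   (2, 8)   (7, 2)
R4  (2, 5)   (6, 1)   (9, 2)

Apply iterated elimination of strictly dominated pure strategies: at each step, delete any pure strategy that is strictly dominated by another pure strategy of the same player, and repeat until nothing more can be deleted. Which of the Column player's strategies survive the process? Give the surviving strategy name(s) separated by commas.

S1, S3

The Row player's strategy R1 is strictly dominated by R2 (S1: 5>4, S2: 6>3, S3: 9>4) and is removed.
For the Column player, S1 strictly dominates S2 on the remaining rows (R2: 3>2, R3: 9>8, R4: 5>1); eliminate S2.
Among the remaining strategies, none is strictly dominated by another pure strategy of the same player, so the elimination stops.
Surviving strategies — the Row player: {R2, R3, R4}; the Column player: {S1, S3}.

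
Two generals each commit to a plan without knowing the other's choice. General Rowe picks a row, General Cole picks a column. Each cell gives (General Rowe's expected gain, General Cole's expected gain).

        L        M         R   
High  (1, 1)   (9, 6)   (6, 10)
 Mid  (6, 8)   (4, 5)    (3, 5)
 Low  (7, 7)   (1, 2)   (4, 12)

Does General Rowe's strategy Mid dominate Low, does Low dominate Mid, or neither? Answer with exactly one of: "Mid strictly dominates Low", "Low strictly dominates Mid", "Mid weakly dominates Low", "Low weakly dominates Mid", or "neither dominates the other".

Mid's payoffs vs Low's, by General Cole's action — L: 6<7, M: 4>1, R: 3<4.
Mid does better at M but worse at L, R; neither strategy dominates the other.

neither dominates the other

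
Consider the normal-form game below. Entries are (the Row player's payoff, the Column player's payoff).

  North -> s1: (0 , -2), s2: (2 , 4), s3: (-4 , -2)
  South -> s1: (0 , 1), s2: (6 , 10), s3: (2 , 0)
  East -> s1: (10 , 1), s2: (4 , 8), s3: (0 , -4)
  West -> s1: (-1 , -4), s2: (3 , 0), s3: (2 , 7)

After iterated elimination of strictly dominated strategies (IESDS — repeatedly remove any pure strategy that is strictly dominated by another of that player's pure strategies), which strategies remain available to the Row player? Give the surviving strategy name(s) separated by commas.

For the Row player, East strictly dominates North on the remaining columns (s1: 10>0, s2: 4>2, s3: 0>-4); eliminate North.
The Column player's strategy s1 is strictly dominated by s2 (South: 10>1, East: 8>1, West: 0>-4) and is removed.
Row East is eliminated: South beats it against every remaining column (s2: 6>4, s3: 2>0).
Among the remaining strategies, none is strictly dominated by another pure strategy of the same player, so the elimination stops.
Surviving strategies — the Row player: {South, West}; the Column player: {s2, s3}.

South, West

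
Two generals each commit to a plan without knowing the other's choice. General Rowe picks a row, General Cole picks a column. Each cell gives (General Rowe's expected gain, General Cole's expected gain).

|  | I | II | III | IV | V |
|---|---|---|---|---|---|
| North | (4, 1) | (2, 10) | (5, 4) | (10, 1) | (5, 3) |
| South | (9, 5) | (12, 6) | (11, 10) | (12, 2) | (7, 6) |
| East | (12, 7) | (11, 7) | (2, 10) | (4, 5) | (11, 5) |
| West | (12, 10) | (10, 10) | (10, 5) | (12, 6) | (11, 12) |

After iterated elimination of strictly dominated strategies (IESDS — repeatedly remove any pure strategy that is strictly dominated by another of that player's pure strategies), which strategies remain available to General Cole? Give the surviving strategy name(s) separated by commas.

For General Rowe, South strictly dominates North on the remaining columns (I: 9>4, II: 12>2, III: 11>5, IV: 12>10, V: 7>5); eliminate North.
For General Cole, I strictly dominates IV on the remaining rows (South: 5>2, East: 7>5, West: 10>6); eliminate IV.
Among the remaining strategies, none is strictly dominated by another pure strategy of the same player, so the elimination stops.
Surviving strategies — General Rowe: {South, East, West}; General Cole: {I, II, III, V}.

I, II, III, V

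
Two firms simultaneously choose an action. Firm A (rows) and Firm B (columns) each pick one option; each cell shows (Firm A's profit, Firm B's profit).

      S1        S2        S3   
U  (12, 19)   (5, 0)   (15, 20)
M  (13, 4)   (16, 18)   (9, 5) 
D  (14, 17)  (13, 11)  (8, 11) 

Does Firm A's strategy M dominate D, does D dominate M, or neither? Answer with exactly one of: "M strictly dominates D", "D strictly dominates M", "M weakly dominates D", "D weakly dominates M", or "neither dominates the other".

neither dominates the other

M's payoffs vs D's, by Firm B's action — S1: 13<14, S2: 16>13, S3: 9>8.
M does better at S2, S3 but worse at S1; neither strategy dominates the other.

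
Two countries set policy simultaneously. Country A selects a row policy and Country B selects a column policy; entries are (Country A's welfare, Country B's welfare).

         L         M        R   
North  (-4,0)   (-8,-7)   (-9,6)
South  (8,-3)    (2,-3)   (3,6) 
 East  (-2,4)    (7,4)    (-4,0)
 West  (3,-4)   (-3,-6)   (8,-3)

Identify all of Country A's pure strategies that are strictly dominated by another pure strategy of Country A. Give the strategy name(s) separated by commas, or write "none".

North

South strictly dominates North — L: 8>-4, M: 2>-8, R: 3>-9.
South: no other strategy beats it everywhere (North at L (8>-4); East at L (8>-2); West at L (8>3)).
East: no other strategy beats it everywhere (North at L (-2>-4); South at M (7>2); West at M (7>-3)).
West: no other strategy beats it everywhere (North at L (3>-4); South at R (8>3); East at L (3>-2)).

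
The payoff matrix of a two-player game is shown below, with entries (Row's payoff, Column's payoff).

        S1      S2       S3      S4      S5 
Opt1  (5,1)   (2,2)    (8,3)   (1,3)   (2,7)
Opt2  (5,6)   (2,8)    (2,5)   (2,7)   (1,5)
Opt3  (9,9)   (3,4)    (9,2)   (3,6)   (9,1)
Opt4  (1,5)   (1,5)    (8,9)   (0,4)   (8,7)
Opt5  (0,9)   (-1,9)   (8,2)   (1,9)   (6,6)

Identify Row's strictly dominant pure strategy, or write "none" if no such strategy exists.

Opt3

Opt3 vs Opt1: S1: 9>5, S2: 3>2, S3: 9>8, S4: 3>1, S5: 9>2.
Opt3 vs Opt2: S1: 9>5, S2: 3>2, S3: 9>2, S4: 3>2, S5: 9>1.
Opt3 vs Opt4: S1: 9>1, S2: 3>1, S3: 9>8, S4: 3>0, S5: 9>8.
Opt3 vs Opt5: S1: 9>0, S2: 3>-1, S3: 9>8, S4: 3>1, S5: 9>6.
Opt3 strictly beats every other strategy against every opponent action, so it is strictly dominant.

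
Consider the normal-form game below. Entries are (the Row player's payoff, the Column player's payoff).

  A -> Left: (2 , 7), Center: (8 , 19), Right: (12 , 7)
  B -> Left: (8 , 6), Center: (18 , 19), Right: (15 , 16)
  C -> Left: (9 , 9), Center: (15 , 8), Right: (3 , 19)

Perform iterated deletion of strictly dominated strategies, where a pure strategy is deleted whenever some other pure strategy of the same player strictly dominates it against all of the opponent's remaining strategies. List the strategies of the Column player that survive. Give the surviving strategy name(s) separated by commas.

Center

For the Row player, B strictly dominates A on the remaining columns (Left: 8>2, Center: 18>8, Right: 15>12); eliminate A.
Column Left is eliminated: Right beats it against every remaining row (B: 16>6, C: 19>9).
The Row player's strategy C is strictly dominated by B (Center: 18>15, Right: 15>3) and is removed.
The Column player's strategy Right is strictly dominated by Center (B: 19>16) and is removed.
Among the remaining strategies, none is strictly dominated by another pure strategy of the same player, so the elimination stops.
Surviving strategies — the Row player: {B}; the Column player: {Center}.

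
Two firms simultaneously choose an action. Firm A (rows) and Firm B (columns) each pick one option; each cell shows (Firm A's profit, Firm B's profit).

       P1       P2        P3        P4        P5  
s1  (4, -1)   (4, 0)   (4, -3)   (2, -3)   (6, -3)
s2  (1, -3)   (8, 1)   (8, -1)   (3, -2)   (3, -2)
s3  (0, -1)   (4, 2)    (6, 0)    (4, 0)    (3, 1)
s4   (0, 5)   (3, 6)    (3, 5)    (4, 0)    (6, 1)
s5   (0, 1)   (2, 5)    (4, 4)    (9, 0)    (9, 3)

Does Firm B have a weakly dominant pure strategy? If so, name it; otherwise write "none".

P2 vs P1: s1: 0>-1, s2: 1>-3, s3: 2>-1, s4: 6>5, s5: 5>1.
P2 vs P3: s1: 0>-3, s2: 1>-1, s3: 2>0, s4: 6>5, s5: 5>4.
P2 vs P4: s1: 0>-3, s2: 1>-2, s3: 2>0, s4: 6>0, s5: 5>0.
P2 vs P5: s1: 0>-3, s2: 1>-2, s3: 2>1, s4: 6>1, s5: 5>3.
P2 is at least as good as every other strategy against every opponent action, so it is weakly dominant.

P2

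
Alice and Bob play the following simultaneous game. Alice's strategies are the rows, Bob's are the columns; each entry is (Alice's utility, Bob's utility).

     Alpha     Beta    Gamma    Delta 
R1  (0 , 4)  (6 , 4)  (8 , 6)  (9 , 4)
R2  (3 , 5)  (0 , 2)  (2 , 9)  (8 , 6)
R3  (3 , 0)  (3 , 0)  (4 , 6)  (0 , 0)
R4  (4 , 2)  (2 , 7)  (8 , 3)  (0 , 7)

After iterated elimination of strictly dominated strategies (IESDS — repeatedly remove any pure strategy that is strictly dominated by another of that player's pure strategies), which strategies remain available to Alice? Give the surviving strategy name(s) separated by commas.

R1, R4

Bob's strategy Alpha is strictly dominated by Gamma (R1: 6>4, R2: 9>5, R3: 6>0, R4: 3>2) and is removed.
For Alice, R1 strictly dominates R2 on the remaining columns (Beta: 6>0, Gamma: 8>2, Delta: 9>8); eliminate R2.
Alice's strategy R3 is strictly dominated by R1 (Beta: 6>3, Gamma: 8>4, Delta: 9>0) and is removed.
Among the remaining strategies, none is strictly dominated by another pure strategy of the same player, so the elimination stops.
Surviving strategies — Alice: {R1, R4}; Bob: {Beta, Gamma, Delta}.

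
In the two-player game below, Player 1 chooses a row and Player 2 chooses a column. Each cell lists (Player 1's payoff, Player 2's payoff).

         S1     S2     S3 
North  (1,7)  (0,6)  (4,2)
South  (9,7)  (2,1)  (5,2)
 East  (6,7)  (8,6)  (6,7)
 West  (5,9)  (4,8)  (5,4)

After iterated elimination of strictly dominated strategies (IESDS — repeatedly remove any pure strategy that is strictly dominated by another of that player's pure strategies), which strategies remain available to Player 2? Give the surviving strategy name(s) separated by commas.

Player 1's strategy North is strictly dominated by South (S1: 9>1, S2: 2>0, S3: 5>4) and is removed.
Row West is eliminated: East beats it against every remaining column (S1: 6>5, S2: 8>4, S3: 6>5).
Column S2 is eliminated: S1 beats it against every remaining row (South: 7>1, East: 7>6).
Among the remaining strategies, none is strictly dominated by another pure strategy of the same player, so the elimination stops.
Surviving strategies — Player 1: {South, East}; Player 2: {S1, S3}.

S1, S3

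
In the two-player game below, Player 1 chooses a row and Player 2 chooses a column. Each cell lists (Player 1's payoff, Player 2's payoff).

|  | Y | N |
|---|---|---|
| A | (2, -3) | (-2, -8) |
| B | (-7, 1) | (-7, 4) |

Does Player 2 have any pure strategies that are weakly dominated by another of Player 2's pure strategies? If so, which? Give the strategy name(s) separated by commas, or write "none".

Y: no other strategy beats it everywhere (N at A (-3>-8)).
N is not dominated — it holds its own against Y at B (4>1).

none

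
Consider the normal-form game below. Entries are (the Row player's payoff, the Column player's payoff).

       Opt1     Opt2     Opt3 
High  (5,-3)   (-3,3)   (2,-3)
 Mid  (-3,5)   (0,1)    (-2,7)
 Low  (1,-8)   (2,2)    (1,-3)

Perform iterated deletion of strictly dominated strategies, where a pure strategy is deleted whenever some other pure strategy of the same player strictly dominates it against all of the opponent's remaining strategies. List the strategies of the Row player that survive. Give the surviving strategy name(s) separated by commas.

For the Row player, Low strictly dominates Mid on the remaining columns (Opt1: 1>-3, Opt2: 2>0, Opt3: 1>-2); eliminate Mid.
Column Opt1 is eliminated: Opt2 beats it against every remaining row (High: 3>-3, Low: 2>-8).
For the Column player, Opt2 strictly dominates Opt3 on the remaining rows (High: 3>-3, Low: 2>-3); eliminate Opt3.
Row High is eliminated: Low beats it against every remaining column (Opt2: 2>-3).
Among the remaining strategies, none is strictly dominated by another pure strategy of the same player, so the elimination stops.
Surviving strategies — the Row player: {Low}; the Column player: {Opt2}.

Low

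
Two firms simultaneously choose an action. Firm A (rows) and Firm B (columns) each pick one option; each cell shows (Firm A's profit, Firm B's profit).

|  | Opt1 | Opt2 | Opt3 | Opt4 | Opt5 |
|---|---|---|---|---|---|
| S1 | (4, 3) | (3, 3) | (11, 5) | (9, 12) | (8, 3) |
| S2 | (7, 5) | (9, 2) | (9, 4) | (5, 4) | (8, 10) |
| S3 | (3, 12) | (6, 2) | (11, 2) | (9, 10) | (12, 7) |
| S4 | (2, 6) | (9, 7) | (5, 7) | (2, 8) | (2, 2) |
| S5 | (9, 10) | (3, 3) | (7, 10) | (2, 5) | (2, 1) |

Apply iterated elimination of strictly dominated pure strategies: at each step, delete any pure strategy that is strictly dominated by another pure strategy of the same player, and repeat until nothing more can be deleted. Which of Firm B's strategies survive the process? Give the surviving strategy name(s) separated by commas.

For Firm B, Opt4 strictly dominates Opt2 on the remaining rows (S1: 12>3, S2: 4>2, S3: 10>2, S4: 8>7, S5: 5>3); eliminate Opt2.
For Firm A, S1 strictly dominates S4 on the remaining columns (Opt1: 4>2, Opt3: 11>5, Opt4: 9>2, Opt5: 8>2); eliminate S4.
Among the remaining strategies, none is strictly dominated by another pure strategy of the same player, so the elimination stops.
Surviving strategies — Firm A: {S1, S2, S3, S5}; Firm B: {Opt1, Opt3, Opt4, Opt5}.

Opt1, Opt3, Opt4, Opt5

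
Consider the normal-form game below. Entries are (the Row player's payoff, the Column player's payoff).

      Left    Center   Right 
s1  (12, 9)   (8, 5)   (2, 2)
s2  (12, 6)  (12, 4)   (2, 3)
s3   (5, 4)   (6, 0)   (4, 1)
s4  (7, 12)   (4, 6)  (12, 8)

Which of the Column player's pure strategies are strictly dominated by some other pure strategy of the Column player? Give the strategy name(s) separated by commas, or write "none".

Center, Right

Left: no other strategy beats it everywhere (Center at s1 (9>5); Right at s1 (9>2)).
Left strictly dominates Center — s1: 9>5, s2: 6>4, s3: 4>0, s4: 12>6.
Right: dominated, since Left does at least as well everywhere (s1: 9>2, s2: 6>3, s3: 4>1, s4: 12>8).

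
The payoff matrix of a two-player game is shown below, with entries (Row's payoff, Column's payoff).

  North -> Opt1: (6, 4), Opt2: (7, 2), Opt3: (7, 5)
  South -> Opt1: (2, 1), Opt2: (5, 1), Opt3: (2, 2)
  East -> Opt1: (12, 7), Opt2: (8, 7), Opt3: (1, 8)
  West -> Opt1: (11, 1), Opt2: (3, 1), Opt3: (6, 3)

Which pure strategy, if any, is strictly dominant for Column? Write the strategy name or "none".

Opt3

Opt3 vs Opt1: North: 5>4, South: 2>1, East: 8>7, West: 3>1.
Opt3 vs Opt2: North: 5>2, South: 2>1, East: 8>7, West: 3>1.
Opt3 strictly beats every other strategy against every opponent action, so it is strictly dominant.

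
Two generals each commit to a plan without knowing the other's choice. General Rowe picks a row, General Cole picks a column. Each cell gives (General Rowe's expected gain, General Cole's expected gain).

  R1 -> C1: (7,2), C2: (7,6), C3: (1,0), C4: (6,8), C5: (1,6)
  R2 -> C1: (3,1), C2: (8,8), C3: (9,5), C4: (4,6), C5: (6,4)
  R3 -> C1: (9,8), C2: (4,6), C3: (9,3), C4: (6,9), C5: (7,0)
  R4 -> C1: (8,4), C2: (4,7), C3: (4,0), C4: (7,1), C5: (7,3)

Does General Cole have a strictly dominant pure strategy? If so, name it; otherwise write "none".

C1 fails to dominate C2 at R1 (2<6).
C2 fails to dominate C1 at R3 (6<8).
C3 fails to dominate C1 at R1 (0<2).
C4 fails to dominate C1 at R4 (1<4).
C5 fails to dominate C1 at R3 (0<8).
No single strategy dominates all the others.

none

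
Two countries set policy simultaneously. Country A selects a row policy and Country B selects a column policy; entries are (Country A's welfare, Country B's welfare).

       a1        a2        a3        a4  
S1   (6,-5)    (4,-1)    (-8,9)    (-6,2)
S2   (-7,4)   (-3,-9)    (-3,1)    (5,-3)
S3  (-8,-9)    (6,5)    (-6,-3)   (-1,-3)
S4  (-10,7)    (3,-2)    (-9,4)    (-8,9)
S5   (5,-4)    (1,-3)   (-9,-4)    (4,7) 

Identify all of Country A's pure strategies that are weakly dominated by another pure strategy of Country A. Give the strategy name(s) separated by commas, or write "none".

S4

S1 is not dominated — it holds its own against S2 at a1 (6>-7); S3 at a1 (6>-8); S4 at a1 (6>-10); S5 at a1 (6>5).
S2 is not dominated — it holds its own against S1 at a3 (-3>-8); S3 at a1 (-7>-8); S4 at a1 (-7>-10); S5 at a3 (-3>-9).
Nothing dominates S3: S1 at a2 (6>4); S2 at a2 (6>-3); S4 at a1 (-8>-10); S5 at a2 (6>1).
S1 weakly dominates S4 — a1: 6>-10, a2: 4>3, a3: -8>-9, a4: -6>-8.
Nothing dominates S5: S1 at a4 (4>-6); S2 at a1 (5>-7); S3 at a1 (5>-8); S4 at a1 (5>-10).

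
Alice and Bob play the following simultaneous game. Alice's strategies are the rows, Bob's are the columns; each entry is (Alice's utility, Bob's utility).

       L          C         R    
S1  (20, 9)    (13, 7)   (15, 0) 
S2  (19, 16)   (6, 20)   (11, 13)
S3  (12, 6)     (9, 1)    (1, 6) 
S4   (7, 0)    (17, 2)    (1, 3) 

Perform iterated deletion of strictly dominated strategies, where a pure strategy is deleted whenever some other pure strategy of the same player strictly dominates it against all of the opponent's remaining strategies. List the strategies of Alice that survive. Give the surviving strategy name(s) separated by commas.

S1, S4

Alice's strategy S2 is strictly dominated by S1 (L: 20>19, C: 13>6, R: 15>11) and is removed.
For Alice, S1 strictly dominates S3 on the remaining columns (L: 20>12, C: 13>9, R: 15>1); eliminate S3.
Among the remaining strategies, none is strictly dominated by another pure strategy of the same player, so the elimination stops.
Surviving strategies — Alice: {S1, S4}; Bob: {L, C, R}.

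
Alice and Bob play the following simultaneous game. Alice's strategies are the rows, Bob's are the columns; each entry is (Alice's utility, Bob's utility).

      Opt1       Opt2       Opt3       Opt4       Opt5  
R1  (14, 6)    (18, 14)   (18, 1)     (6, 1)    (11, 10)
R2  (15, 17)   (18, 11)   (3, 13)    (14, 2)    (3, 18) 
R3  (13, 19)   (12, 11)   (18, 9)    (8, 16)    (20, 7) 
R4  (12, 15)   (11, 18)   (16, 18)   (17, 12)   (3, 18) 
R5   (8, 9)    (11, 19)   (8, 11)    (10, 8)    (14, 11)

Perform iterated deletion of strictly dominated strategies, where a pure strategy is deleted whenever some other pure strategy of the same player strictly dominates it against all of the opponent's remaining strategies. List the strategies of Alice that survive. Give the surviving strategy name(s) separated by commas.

Column Opt4 is eliminated: Opt1 beats it against every remaining row (R1: 6>1, R2: 17>2, R3: 19>16, R4: 15>12, R5: 9>8).
Alice's strategy R4 is strictly dominated by R1 (Opt1: 14>12, Opt2: 18>11, Opt3: 18>16, Opt5: 11>3) and is removed.
Row R5 is eliminated: R3 beats it against every remaining column (Opt1: 13>8, Opt2: 12>11, Opt3: 18>8, Opt5: 20>14).
For Bob, Opt1 strictly dominates Opt3 on the remaining rows (R1: 6>1, R2: 17>13, R3: 19>9); eliminate Opt3.
Among the remaining strategies, none is strictly dominated by another pure strategy of the same player, so the elimination stops.
Surviving strategies — Alice: {R1, R2, R3}; Bob: {Opt1, Opt2, Opt5}.

R1, R2, R3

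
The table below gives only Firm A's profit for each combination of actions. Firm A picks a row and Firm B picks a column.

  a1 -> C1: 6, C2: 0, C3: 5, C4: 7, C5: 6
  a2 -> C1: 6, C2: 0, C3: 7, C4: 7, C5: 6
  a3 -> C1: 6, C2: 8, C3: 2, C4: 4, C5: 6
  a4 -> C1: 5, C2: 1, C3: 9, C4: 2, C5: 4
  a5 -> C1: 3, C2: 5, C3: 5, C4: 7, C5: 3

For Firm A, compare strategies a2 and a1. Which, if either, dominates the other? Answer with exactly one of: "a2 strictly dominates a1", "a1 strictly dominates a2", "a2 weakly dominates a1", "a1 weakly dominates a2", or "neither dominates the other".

a2's payoffs vs a1's, by Firm B's action — C1: 6=6, C2: 0=0, C3: 7>5, C4: 7=7, C5: 6=6.
a2 is at least as good everywhere and strictly better somewhere (tied only at C1, C2, C4, C5), so a2 weakly but not strictly dominates a1.

a2 weakly dominates a1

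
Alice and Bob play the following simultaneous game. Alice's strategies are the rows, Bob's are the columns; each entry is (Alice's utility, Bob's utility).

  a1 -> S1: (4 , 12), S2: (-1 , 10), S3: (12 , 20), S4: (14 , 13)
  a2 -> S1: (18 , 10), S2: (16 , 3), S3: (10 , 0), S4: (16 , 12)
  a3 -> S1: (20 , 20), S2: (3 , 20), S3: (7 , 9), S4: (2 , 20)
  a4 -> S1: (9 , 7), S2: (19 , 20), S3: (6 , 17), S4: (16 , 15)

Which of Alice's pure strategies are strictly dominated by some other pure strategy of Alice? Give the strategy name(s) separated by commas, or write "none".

a1 is not dominated — it holds its own against a2 at S3 (12>10); a3 at S3 (12>7); a4 at S3 (12>6).
Nothing dominates a2: a1 at S1 (18>4); a3 at S2 (16>3); a4 at S1 (18>9).
Nothing dominates a3: a1 at S1 (20>4); a2 at S1 (20>18); a4 at S1 (20>9).
Nothing dominates a4: a1 at S1 (9>4); a2 at S2 (19>16); a3 at S2 (19>3).

none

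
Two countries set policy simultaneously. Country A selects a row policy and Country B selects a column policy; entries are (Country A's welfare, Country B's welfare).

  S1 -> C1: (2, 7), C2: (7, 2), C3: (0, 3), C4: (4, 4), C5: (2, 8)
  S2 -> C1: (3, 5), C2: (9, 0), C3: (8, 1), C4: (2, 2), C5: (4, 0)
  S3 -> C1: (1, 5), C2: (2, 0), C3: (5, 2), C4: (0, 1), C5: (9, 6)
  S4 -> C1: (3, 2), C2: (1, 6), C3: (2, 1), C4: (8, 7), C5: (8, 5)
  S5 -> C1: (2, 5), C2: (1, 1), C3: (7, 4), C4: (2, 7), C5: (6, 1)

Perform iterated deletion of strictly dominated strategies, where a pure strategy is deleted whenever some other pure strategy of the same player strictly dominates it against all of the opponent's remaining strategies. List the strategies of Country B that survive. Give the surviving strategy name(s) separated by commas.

Column C2 is eliminated: C4 beats it against every remaining row (S1: 4>2, S2: 2>0, S3: 1>0, S4: 7>6, S5: 7>1).
For Country A, S4 strictly dominates S1 on the remaining columns (C1: 3>2, C3: 2>0, C4: 8>4, C5: 8>2); eliminate S1.
Country B's strategy C3 is strictly dominated by C1 (S2: 5>1, S3: 5>2, S4: 2>1, S5: 5>4) and is removed.
Country A's strategy S5 is strictly dominated by S4 (C1: 3>2, C4: 8>2, C5: 8>6) and is removed.
Among the remaining strategies, none is strictly dominated by another pure strategy of the same player, so the elimination stops.
Surviving strategies — Country A: {S2, S3, S4}; Country B: {C1, C4, C5}.

C1, C4, C5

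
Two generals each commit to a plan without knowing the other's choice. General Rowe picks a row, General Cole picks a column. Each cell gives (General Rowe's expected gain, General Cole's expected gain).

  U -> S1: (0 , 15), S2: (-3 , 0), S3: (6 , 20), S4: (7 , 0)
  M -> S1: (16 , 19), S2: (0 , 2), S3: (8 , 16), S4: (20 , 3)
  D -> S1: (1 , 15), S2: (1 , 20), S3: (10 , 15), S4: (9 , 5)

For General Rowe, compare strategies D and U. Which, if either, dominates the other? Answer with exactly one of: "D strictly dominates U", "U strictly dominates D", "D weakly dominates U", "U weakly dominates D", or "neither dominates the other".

D's payoffs vs U's, by General Cole's action — S1: 1>0, S2: 1>-3, S3: 10>6, S4: 9>7.
D gives a strictly higher payoff against each choice by General Cole, so D strictly dominates U.

D strictly dominates U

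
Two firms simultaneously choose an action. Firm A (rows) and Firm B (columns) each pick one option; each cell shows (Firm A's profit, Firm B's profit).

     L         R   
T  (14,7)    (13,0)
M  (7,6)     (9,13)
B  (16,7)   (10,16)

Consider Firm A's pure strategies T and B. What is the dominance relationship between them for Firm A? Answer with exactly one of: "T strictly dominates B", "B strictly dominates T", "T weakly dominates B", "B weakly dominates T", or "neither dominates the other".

neither dominates the other

Compare T to B across each choice by Firm B: L: 14<16, R: 13>10.
T does better at R but worse at L; neither strategy dominates the other.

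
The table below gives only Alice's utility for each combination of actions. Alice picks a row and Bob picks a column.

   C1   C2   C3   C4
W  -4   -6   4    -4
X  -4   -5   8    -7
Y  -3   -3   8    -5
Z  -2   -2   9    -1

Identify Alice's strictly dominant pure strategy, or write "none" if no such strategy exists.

Z vs W: C1: -2>-4, C2: -2>-6, C3: 9>4, C4: -1>-4.
Z vs X: C1: -2>-4, C2: -2>-5, C3: 9>8, C4: -1>-7.
Z vs Y: C1: -2>-3, C2: -2>-3, C3: 9>8, C4: -1>-5.
Z strictly beats every other strategy against every opponent action, so it is strictly dominant.

Z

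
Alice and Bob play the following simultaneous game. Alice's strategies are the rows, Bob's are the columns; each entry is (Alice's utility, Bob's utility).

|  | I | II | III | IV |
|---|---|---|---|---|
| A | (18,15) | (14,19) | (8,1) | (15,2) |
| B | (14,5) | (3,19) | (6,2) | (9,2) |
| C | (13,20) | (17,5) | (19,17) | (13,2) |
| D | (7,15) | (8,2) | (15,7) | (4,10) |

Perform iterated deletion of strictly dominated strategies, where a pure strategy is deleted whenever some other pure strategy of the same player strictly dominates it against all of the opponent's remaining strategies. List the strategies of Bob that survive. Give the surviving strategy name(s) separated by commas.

I, II

For Alice, A strictly dominates B on the remaining columns (I: 18>14, II: 14>3, III: 8>6, IV: 15>9); eliminate B.
Alice's strategy D is strictly dominated by C (I: 13>7, II: 17>8, III: 19>15, IV: 13>4) and is removed.
Bob's strategy III is strictly dominated by I (A: 15>1, C: 20>17) and is removed.
Bob's strategy IV is strictly dominated by I (A: 15>2, C: 20>2) and is removed.
Among the remaining strategies, none is strictly dominated by another pure strategy of the same player, so the elimination stops.
Surviving strategies — Alice: {A, C}; Bob: {I, II}.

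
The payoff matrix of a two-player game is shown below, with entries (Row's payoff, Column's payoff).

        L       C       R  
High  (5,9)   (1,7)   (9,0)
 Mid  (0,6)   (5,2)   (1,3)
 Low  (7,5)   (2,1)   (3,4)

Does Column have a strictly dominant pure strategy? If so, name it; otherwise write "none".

L

L vs C: High: 9>7, Mid: 6>2, Low: 5>1.
L vs R: High: 9>0, Mid: 6>3, Low: 5>4.
L strictly beats every other strategy against every opponent action, so it is strictly dominant.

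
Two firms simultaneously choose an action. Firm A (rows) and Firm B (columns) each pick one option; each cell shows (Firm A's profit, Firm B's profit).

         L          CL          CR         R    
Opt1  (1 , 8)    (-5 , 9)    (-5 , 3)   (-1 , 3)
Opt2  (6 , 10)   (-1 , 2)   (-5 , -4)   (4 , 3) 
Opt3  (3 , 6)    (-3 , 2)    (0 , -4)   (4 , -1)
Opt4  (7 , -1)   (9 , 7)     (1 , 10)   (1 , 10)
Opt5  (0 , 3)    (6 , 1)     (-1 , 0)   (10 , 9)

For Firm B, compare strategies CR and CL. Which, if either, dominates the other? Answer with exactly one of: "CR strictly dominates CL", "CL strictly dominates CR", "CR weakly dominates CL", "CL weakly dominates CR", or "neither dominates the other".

Compare CR to CL across each choice by Firm A: Opt1: 3<9, Opt2: -4<2, Opt3: -4<2, Opt4: 10>7, Opt5: 0<1.
CR does better at Opt4 but worse at Opt1, Opt2, Opt3, Opt5; neither strategy dominates the other.

neither dominates the other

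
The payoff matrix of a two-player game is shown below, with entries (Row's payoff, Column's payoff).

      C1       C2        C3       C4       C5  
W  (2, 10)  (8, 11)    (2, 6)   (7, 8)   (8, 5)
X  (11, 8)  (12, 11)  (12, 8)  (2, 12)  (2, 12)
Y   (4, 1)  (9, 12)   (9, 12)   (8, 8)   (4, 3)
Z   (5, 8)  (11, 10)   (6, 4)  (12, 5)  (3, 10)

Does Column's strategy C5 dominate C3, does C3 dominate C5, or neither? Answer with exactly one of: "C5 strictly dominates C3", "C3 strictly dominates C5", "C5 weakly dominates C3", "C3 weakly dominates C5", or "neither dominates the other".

C5's payoffs vs C3's, by Row's action — W: 5<6, X: 12>8, Y: 3<12, Z: 10>4.
C5 does better at X, Z but worse at W, Y; neither strategy dominates the other.

neither dominates the other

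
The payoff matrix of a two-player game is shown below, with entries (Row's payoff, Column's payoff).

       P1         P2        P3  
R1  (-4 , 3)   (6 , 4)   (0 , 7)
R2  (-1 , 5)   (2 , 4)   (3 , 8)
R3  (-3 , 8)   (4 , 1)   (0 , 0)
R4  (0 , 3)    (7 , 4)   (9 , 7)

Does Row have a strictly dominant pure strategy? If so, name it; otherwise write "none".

R4

R4 vs R1: P1: 0>-4, P2: 7>6, P3: 9>0.
R4 vs R2: P1: 0>-1, P2: 7>2, P3: 9>3.
R4 vs R3: P1: 0>-3, P2: 7>4, P3: 9>0.
R4 strictly beats every other strategy against every opponent action, so it is strictly dominant.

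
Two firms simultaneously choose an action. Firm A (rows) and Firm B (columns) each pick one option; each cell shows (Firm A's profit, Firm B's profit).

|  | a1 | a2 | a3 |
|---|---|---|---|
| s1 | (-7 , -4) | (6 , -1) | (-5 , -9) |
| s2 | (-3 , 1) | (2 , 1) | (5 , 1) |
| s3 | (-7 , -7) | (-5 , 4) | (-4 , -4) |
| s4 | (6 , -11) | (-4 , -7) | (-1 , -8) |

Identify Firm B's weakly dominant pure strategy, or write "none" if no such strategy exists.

a2

a2 vs a1: s1: -1>-4, s2: 1=1, s3: 4>-7, s4: -7>-11.
a2 vs a3: s1: -1>-9, s2: 1=1, s3: 4>-4, s4: -7>-8.
a2 is at least as good as every other strategy against every opponent action, so it is weakly dominant.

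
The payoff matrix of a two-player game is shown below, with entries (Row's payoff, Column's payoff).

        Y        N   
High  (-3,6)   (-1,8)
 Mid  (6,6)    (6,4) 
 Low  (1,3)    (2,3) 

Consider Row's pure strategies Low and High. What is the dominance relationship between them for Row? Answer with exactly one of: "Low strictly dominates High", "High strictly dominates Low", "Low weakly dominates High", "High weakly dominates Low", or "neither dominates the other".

Low strictly dominates High

Low's payoffs vs High's, by Column's action — Y: 1>-3, N: 2>-1.
Low gives a strictly higher payoff against each opponent action, so Low strictly dominates High.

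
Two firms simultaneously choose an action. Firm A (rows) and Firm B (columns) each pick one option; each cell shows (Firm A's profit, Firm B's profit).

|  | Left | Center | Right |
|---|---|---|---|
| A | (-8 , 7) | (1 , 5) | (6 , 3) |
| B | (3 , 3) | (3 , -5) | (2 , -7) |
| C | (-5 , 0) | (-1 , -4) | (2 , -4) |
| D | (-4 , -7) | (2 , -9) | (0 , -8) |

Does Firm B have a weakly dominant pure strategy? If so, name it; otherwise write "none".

Left vs Center: A: 7>5, B: 3>-5, C: 0>-4, D: -7>-9.
Left vs Right: A: 7>3, B: 3>-7, C: 0>-4, D: -7>-8.
Left is at least as good as every other strategy against every opponent action, so it is weakly dominant.

Left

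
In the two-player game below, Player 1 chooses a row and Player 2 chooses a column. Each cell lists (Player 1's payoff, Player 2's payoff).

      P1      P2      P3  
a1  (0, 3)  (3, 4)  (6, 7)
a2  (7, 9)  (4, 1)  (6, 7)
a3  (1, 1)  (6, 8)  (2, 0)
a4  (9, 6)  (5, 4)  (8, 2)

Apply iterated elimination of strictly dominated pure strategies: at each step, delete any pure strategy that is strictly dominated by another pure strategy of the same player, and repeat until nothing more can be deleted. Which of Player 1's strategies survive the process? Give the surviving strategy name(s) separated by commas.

a3, a4

For Player 1, a4 strictly dominates a1 on the remaining columns (P1: 9>0, P2: 5>3, P3: 8>6); eliminate a1.
For Player 1, a4 strictly dominates a2 on the remaining columns (P1: 9>7, P2: 5>4, P3: 8>6); eliminate a2.
Player 2's strategy P3 is strictly dominated by P1 (a3: 1>0, a4: 6>2) and is removed.
Among the remaining strategies, none is strictly dominated by another pure strategy of the same player, so the elimination stops.
Surviving strategies — Player 1: {a3, a4}; Player 2: {P1, P2}.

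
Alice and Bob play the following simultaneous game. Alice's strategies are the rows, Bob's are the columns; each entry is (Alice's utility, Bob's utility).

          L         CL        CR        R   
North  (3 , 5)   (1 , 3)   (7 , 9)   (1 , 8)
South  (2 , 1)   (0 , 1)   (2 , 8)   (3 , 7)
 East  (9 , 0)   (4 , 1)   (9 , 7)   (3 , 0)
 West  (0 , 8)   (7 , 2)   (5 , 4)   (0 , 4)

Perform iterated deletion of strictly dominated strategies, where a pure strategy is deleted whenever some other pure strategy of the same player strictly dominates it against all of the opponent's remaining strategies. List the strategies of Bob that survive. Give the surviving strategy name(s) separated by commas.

Alice's strategy North is strictly dominated by East (L: 9>3, CL: 4>1, CR: 9>7, R: 3>1) and is removed.
Bob's strategy CL is strictly dominated by CR (South: 8>1, East: 7>1, West: 4>2) and is removed.
For Alice, East strictly dominates West on the remaining columns (L: 9>0, CR: 9>5, R: 3>0); eliminate West.
Column L is eliminated: CR beats it against every remaining row (South: 8>1, East: 7>0).
Column R is eliminated: CR beats it against every remaining row (South: 8>7, East: 7>0).
Alice's strategy South is strictly dominated by East (CR: 9>2) and is removed.
Among the remaining strategies, none is strictly dominated by another pure strategy of the same player, so the elimination stops.
Surviving strategies — Alice: {East}; Bob: {CR}.

CR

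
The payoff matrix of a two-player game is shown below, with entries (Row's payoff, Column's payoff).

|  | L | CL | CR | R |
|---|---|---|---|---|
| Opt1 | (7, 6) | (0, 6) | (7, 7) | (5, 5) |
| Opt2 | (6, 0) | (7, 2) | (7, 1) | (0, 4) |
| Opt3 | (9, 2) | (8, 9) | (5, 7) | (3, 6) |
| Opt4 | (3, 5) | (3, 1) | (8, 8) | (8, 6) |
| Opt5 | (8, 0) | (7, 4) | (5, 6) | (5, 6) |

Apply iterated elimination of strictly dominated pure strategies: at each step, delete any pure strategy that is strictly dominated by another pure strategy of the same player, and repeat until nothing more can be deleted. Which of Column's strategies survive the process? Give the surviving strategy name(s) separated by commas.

CL, CR, R

Column L is eliminated: CR beats it against every remaining row (Opt1: 7>6, Opt2: 1>0, Opt3: 7>2, Opt4: 8>5, Opt5: 6>0).
Row's strategy Opt1 is strictly dominated by Opt4 (CL: 3>0, CR: 8>7, R: 8>5) and is removed.
Among the remaining strategies, none is strictly dominated by another pure strategy of the same player, so the elimination stops.
Surviving strategies — Row: {Opt2, Opt3, Opt4, Opt5}; Column: {CL, CR, R}.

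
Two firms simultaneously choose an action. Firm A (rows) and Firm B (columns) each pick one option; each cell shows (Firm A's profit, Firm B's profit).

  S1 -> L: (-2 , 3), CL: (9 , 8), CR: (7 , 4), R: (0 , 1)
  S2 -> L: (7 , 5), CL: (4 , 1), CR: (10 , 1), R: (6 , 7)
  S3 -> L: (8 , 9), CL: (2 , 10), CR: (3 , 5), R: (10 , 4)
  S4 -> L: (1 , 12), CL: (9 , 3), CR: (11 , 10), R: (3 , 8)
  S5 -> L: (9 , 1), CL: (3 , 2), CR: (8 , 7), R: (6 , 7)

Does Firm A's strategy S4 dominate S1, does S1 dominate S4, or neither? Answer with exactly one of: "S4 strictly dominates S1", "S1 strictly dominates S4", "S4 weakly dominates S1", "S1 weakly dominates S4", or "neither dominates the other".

S4 weakly dominates S1

Compare S4 to S1 across each choice by Firm B: L: 1>-2, CL: 9=9, CR: 11>7, R: 3>0.
S4 is at least as good everywhere and strictly better somewhere (tied only at CL), so S4 weakly but not strictly dominates S1.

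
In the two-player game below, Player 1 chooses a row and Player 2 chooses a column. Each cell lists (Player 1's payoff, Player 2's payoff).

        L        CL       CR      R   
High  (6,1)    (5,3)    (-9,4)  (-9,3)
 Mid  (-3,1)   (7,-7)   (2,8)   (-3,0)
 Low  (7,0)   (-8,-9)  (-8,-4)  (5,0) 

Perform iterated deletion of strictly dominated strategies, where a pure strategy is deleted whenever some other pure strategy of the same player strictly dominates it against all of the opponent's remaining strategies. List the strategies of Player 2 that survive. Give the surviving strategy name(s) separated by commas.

L, CR, R

For Player 2, CR strictly dominates CL on the remaining rows (High: 4>3, Mid: 8>-7, Low: -4>-9); eliminate CL.
Row High is eliminated: Low beats it against every remaining column (L: 7>6, CR: -8>-9, R: 5>-9).
Among the remaining strategies, none is strictly dominated by another pure strategy of the same player, so the elimination stops.
Surviving strategies — Player 1: {Mid, Low}; Player 2: {L, CR, R}.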